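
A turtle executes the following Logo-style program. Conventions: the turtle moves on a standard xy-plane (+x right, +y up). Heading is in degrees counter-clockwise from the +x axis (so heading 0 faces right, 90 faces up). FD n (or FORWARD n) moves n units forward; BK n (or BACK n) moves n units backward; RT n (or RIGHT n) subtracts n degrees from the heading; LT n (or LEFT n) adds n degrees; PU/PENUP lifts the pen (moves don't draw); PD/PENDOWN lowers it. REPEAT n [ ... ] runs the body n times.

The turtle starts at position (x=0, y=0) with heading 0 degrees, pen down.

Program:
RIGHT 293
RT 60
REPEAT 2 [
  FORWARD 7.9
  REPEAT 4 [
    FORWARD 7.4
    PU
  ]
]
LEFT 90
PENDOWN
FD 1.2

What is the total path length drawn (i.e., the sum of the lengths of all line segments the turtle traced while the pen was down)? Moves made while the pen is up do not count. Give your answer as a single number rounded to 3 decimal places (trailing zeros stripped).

Answer: 16.5

Derivation:
Executing turtle program step by step:
Start: pos=(0,0), heading=0, pen down
RT 293: heading 0 -> 67
RT 60: heading 67 -> 7
REPEAT 2 [
  -- iteration 1/2 --
  FD 7.9: (0,0) -> (7.841,0.963) [heading=7, draw]
  REPEAT 4 [
    -- iteration 1/4 --
    FD 7.4: (7.841,0.963) -> (15.186,1.865) [heading=7, draw]
    PU: pen up
    -- iteration 2/4 --
    FD 7.4: (15.186,1.865) -> (22.531,2.766) [heading=7, move]
    PU: pen up
    -- iteration 3/4 --
    FD 7.4: (22.531,2.766) -> (29.876,3.668) [heading=7, move]
    PU: pen up
    -- iteration 4/4 --
    FD 7.4: (29.876,3.668) -> (37.22,4.57) [heading=7, move]
    PU: pen up
  ]
  -- iteration 2/2 --
  FD 7.9: (37.22,4.57) -> (45.062,5.533) [heading=7, move]
  REPEAT 4 [
    -- iteration 1/4 --
    FD 7.4: (45.062,5.533) -> (52.406,6.435) [heading=7, move]
    PU: pen up
    -- iteration 2/4 --
    FD 7.4: (52.406,6.435) -> (59.751,7.337) [heading=7, move]
    PU: pen up
    -- iteration 3/4 --
    FD 7.4: (59.751,7.337) -> (67.096,8.238) [heading=7, move]
    PU: pen up
    -- iteration 4/4 --
    FD 7.4: (67.096,8.238) -> (74.441,9.14) [heading=7, move]
    PU: pen up
  ]
]
LT 90: heading 7 -> 97
PD: pen down
FD 1.2: (74.441,9.14) -> (74.295,10.331) [heading=97, draw]
Final: pos=(74.295,10.331), heading=97, 3 segment(s) drawn

Segment lengths:
  seg 1: (0,0) -> (7.841,0.963), length = 7.9
  seg 2: (7.841,0.963) -> (15.186,1.865), length = 7.4
  seg 3: (74.441,9.14) -> (74.295,10.331), length = 1.2
Total = 16.5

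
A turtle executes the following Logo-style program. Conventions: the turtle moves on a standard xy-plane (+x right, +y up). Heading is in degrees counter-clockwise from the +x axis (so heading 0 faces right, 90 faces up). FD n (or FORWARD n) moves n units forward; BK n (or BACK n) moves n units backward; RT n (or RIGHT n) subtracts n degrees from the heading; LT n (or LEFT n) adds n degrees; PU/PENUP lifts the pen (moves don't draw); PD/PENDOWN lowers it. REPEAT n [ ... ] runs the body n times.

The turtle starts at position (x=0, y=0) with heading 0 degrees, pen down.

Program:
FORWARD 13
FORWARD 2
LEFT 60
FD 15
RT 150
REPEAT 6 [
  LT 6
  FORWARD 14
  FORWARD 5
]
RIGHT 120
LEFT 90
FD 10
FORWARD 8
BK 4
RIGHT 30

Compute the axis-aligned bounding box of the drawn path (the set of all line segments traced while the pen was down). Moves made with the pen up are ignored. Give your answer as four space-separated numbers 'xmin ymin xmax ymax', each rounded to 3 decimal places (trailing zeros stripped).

Executing turtle program step by step:
Start: pos=(0,0), heading=0, pen down
FD 13: (0,0) -> (13,0) [heading=0, draw]
FD 2: (13,0) -> (15,0) [heading=0, draw]
LT 60: heading 0 -> 60
FD 15: (15,0) -> (22.5,12.99) [heading=60, draw]
RT 150: heading 60 -> 270
REPEAT 6 [
  -- iteration 1/6 --
  LT 6: heading 270 -> 276
  FD 14: (22.5,12.99) -> (23.963,-0.933) [heading=276, draw]
  FD 5: (23.963,-0.933) -> (24.486,-5.906) [heading=276, draw]
  -- iteration 2/6 --
  LT 6: heading 276 -> 282
  FD 14: (24.486,-5.906) -> (27.397,-19.6) [heading=282, draw]
  FD 5: (27.397,-19.6) -> (28.436,-24.49) [heading=282, draw]
  -- iteration 3/6 --
  LT 6: heading 282 -> 288
  FD 14: (28.436,-24.49) -> (32.763,-37.805) [heading=288, draw]
  FD 5: (32.763,-37.805) -> (34.308,-42.56) [heading=288, draw]
  -- iteration 4/6 --
  LT 6: heading 288 -> 294
  FD 14: (34.308,-42.56) -> (40.002,-55.35) [heading=294, draw]
  FD 5: (40.002,-55.35) -> (42.036,-59.918) [heading=294, draw]
  -- iteration 5/6 --
  LT 6: heading 294 -> 300
  FD 14: (42.036,-59.918) -> (49.036,-72.042) [heading=300, draw]
  FD 5: (49.036,-72.042) -> (51.536,-76.372) [heading=300, draw]
  -- iteration 6/6 --
  LT 6: heading 300 -> 306
  FD 14: (51.536,-76.372) -> (59.765,-87.698) [heading=306, draw]
  FD 5: (59.765,-87.698) -> (62.704,-91.744) [heading=306, draw]
]
RT 120: heading 306 -> 186
LT 90: heading 186 -> 276
FD 10: (62.704,-91.744) -> (63.749,-101.689) [heading=276, draw]
FD 8: (63.749,-101.689) -> (64.585,-109.645) [heading=276, draw]
BK 4: (64.585,-109.645) -> (64.167,-105.667) [heading=276, draw]
RT 30: heading 276 -> 246
Final: pos=(64.167,-105.667), heading=246, 18 segment(s) drawn

Segment endpoints: x in {0, 13, 15, 22.5, 23.963, 24.486, 27.397, 28.436, 32.763, 34.308, 40.002, 42.036, 49.036, 51.536, 59.765, 62.704, 63.749, 64.167, 64.585}, y in {-109.645, -105.667, -101.689, -91.744, -87.698, -76.372, -72.042, -59.918, -55.35, -42.56, -37.805, -24.49, -19.6, -5.906, -0.933, 0, 12.99}
xmin=0, ymin=-109.645, xmax=64.585, ymax=12.99

Answer: 0 -109.645 64.585 12.99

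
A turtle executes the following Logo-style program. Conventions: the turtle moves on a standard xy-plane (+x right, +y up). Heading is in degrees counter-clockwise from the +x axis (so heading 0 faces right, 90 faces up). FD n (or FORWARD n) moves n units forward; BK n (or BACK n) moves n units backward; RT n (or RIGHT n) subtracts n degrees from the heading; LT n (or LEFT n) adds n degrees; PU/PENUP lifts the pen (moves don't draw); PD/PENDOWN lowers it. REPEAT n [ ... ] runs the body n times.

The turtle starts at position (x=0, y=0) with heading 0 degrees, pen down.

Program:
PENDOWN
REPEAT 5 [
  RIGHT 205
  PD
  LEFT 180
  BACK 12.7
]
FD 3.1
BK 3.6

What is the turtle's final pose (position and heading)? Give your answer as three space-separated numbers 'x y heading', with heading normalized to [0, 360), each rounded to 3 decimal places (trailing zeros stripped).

Executing turtle program step by step:
Start: pos=(0,0), heading=0, pen down
PD: pen down
REPEAT 5 [
  -- iteration 1/5 --
  RT 205: heading 0 -> 155
  PD: pen down
  LT 180: heading 155 -> 335
  BK 12.7: (0,0) -> (-11.51,5.367) [heading=335, draw]
  -- iteration 2/5 --
  RT 205: heading 335 -> 130
  PD: pen down
  LT 180: heading 130 -> 310
  BK 12.7: (-11.51,5.367) -> (-19.674,15.096) [heading=310, draw]
  -- iteration 3/5 --
  RT 205: heading 310 -> 105
  PD: pen down
  LT 180: heading 105 -> 285
  BK 12.7: (-19.674,15.096) -> (-22.961,27.363) [heading=285, draw]
  -- iteration 4/5 --
  RT 205: heading 285 -> 80
  PD: pen down
  LT 180: heading 80 -> 260
  BK 12.7: (-22.961,27.363) -> (-20.755,39.87) [heading=260, draw]
  -- iteration 5/5 --
  RT 205: heading 260 -> 55
  PD: pen down
  LT 180: heading 55 -> 235
  BK 12.7: (-20.755,39.87) -> (-13.471,50.274) [heading=235, draw]
]
FD 3.1: (-13.471,50.274) -> (-15.249,47.734) [heading=235, draw]
BK 3.6: (-15.249,47.734) -> (-13.184,50.683) [heading=235, draw]
Final: pos=(-13.184,50.683), heading=235, 7 segment(s) drawn

Answer: -13.184 50.683 235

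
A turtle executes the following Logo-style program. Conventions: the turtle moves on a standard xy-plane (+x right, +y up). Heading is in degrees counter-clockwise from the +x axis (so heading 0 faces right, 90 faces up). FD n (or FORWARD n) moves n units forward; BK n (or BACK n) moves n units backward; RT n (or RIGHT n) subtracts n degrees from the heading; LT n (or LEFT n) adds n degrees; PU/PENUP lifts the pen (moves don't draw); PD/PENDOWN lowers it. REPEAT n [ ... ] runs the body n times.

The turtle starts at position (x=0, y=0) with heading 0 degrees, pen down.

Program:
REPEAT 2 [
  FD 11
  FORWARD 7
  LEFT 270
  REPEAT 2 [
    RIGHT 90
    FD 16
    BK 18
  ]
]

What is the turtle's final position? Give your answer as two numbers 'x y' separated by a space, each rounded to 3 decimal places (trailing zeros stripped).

Executing turtle program step by step:
Start: pos=(0,0), heading=0, pen down
REPEAT 2 [
  -- iteration 1/2 --
  FD 11: (0,0) -> (11,0) [heading=0, draw]
  FD 7: (11,0) -> (18,0) [heading=0, draw]
  LT 270: heading 0 -> 270
  REPEAT 2 [
    -- iteration 1/2 --
    RT 90: heading 270 -> 180
    FD 16: (18,0) -> (2,0) [heading=180, draw]
    BK 18: (2,0) -> (20,0) [heading=180, draw]
    -- iteration 2/2 --
    RT 90: heading 180 -> 90
    FD 16: (20,0) -> (20,16) [heading=90, draw]
    BK 18: (20,16) -> (20,-2) [heading=90, draw]
  ]
  -- iteration 2/2 --
  FD 11: (20,-2) -> (20,9) [heading=90, draw]
  FD 7: (20,9) -> (20,16) [heading=90, draw]
  LT 270: heading 90 -> 0
  REPEAT 2 [
    -- iteration 1/2 --
    RT 90: heading 0 -> 270
    FD 16: (20,16) -> (20,0) [heading=270, draw]
    BK 18: (20,0) -> (20,18) [heading=270, draw]
    -- iteration 2/2 --
    RT 90: heading 270 -> 180
    FD 16: (20,18) -> (4,18) [heading=180, draw]
    BK 18: (4,18) -> (22,18) [heading=180, draw]
  ]
]
Final: pos=(22,18), heading=180, 12 segment(s) drawn

Answer: 22 18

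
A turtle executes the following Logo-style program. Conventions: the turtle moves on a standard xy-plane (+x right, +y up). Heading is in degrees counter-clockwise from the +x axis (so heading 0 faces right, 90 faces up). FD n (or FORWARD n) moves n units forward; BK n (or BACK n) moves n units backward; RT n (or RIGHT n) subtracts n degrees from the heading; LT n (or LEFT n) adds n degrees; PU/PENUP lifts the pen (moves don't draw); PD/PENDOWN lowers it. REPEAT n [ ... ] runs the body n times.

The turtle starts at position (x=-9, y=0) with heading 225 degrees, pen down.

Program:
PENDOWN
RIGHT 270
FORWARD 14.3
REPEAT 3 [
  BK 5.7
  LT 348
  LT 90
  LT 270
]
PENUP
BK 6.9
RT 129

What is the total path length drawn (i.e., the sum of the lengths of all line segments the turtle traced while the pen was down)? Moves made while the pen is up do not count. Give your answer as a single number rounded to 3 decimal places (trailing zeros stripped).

Answer: 31.4

Derivation:
Executing turtle program step by step:
Start: pos=(-9,0), heading=225, pen down
PD: pen down
RT 270: heading 225 -> 315
FD 14.3: (-9,0) -> (1.112,-10.112) [heading=315, draw]
REPEAT 3 [
  -- iteration 1/3 --
  BK 5.7: (1.112,-10.112) -> (-2.919,-6.081) [heading=315, draw]
  LT 348: heading 315 -> 303
  LT 90: heading 303 -> 33
  LT 270: heading 33 -> 303
  -- iteration 2/3 --
  BK 5.7: (-2.919,-6.081) -> (-6.023,-1.301) [heading=303, draw]
  LT 348: heading 303 -> 291
  LT 90: heading 291 -> 21
  LT 270: heading 21 -> 291
  -- iteration 3/3 --
  BK 5.7: (-6.023,-1.301) -> (-8.066,4.021) [heading=291, draw]
  LT 348: heading 291 -> 279
  LT 90: heading 279 -> 9
  LT 270: heading 9 -> 279
]
PU: pen up
BK 6.9: (-8.066,4.021) -> (-9.145,10.836) [heading=279, move]
RT 129: heading 279 -> 150
Final: pos=(-9.145,10.836), heading=150, 4 segment(s) drawn

Segment lengths:
  seg 1: (-9,0) -> (1.112,-10.112), length = 14.3
  seg 2: (1.112,-10.112) -> (-2.919,-6.081), length = 5.7
  seg 3: (-2.919,-6.081) -> (-6.023,-1.301), length = 5.7
  seg 4: (-6.023,-1.301) -> (-8.066,4.021), length = 5.7
Total = 31.4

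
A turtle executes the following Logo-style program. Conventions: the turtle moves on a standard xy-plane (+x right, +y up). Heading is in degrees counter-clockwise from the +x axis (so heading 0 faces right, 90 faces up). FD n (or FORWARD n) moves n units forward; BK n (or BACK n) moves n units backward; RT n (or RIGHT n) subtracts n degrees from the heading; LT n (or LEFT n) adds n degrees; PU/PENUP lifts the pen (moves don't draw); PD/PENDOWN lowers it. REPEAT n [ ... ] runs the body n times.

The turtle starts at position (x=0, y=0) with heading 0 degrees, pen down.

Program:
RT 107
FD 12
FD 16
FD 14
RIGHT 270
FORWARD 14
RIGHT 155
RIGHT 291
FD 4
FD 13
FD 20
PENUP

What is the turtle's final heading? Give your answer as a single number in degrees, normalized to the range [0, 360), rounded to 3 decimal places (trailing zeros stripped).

Answer: 257

Derivation:
Executing turtle program step by step:
Start: pos=(0,0), heading=0, pen down
RT 107: heading 0 -> 253
FD 12: (0,0) -> (-3.508,-11.476) [heading=253, draw]
FD 16: (-3.508,-11.476) -> (-8.186,-26.777) [heading=253, draw]
FD 14: (-8.186,-26.777) -> (-12.28,-40.165) [heading=253, draw]
RT 270: heading 253 -> 343
FD 14: (-12.28,-40.165) -> (1.109,-44.258) [heading=343, draw]
RT 155: heading 343 -> 188
RT 291: heading 188 -> 257
FD 4: (1.109,-44.258) -> (0.209,-48.155) [heading=257, draw]
FD 13: (0.209,-48.155) -> (-2.716,-60.822) [heading=257, draw]
FD 20: (-2.716,-60.822) -> (-7.215,-80.31) [heading=257, draw]
PU: pen up
Final: pos=(-7.215,-80.31), heading=257, 7 segment(s) drawn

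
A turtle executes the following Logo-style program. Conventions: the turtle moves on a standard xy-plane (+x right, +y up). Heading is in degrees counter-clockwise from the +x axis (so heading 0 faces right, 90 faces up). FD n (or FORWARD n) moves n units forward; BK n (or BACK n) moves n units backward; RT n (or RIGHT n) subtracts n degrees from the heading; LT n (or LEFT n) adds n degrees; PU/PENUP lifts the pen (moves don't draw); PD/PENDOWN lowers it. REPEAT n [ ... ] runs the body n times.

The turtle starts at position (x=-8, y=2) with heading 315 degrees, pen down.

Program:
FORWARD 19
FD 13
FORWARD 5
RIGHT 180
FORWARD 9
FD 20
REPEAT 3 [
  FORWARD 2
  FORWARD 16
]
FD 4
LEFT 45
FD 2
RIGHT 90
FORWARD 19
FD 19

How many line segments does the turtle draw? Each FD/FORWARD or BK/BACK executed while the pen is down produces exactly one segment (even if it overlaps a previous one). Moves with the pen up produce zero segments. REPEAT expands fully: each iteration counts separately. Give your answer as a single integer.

Executing turtle program step by step:
Start: pos=(-8,2), heading=315, pen down
FD 19: (-8,2) -> (5.435,-11.435) [heading=315, draw]
FD 13: (5.435,-11.435) -> (14.627,-20.627) [heading=315, draw]
FD 5: (14.627,-20.627) -> (18.163,-24.163) [heading=315, draw]
RT 180: heading 315 -> 135
FD 9: (18.163,-24.163) -> (11.799,-17.799) [heading=135, draw]
FD 20: (11.799,-17.799) -> (-2.343,-3.657) [heading=135, draw]
REPEAT 3 [
  -- iteration 1/3 --
  FD 2: (-2.343,-3.657) -> (-3.757,-2.243) [heading=135, draw]
  FD 16: (-3.757,-2.243) -> (-15.071,9.071) [heading=135, draw]
  -- iteration 2/3 --
  FD 2: (-15.071,9.071) -> (-16.485,10.485) [heading=135, draw]
  FD 16: (-16.485,10.485) -> (-27.799,21.799) [heading=135, draw]
  -- iteration 3/3 --
  FD 2: (-27.799,21.799) -> (-29.213,23.213) [heading=135, draw]
  FD 16: (-29.213,23.213) -> (-40.527,34.527) [heading=135, draw]
]
FD 4: (-40.527,34.527) -> (-43.355,37.355) [heading=135, draw]
LT 45: heading 135 -> 180
FD 2: (-43.355,37.355) -> (-45.355,37.355) [heading=180, draw]
RT 90: heading 180 -> 90
FD 19: (-45.355,37.355) -> (-45.355,56.355) [heading=90, draw]
FD 19: (-45.355,56.355) -> (-45.355,75.355) [heading=90, draw]
Final: pos=(-45.355,75.355), heading=90, 15 segment(s) drawn
Segments drawn: 15

Answer: 15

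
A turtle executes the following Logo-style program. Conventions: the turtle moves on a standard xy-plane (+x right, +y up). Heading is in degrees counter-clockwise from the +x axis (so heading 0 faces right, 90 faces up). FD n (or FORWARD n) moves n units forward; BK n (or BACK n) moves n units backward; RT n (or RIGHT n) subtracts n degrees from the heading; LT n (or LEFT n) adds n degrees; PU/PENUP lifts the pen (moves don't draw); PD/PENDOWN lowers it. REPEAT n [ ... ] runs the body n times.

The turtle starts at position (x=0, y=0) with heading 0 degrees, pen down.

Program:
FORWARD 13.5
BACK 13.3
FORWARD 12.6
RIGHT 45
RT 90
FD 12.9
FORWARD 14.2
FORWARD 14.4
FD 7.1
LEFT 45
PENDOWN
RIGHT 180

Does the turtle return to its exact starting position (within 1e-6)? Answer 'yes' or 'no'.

Executing turtle program step by step:
Start: pos=(0,0), heading=0, pen down
FD 13.5: (0,0) -> (13.5,0) [heading=0, draw]
BK 13.3: (13.5,0) -> (0.2,0) [heading=0, draw]
FD 12.6: (0.2,0) -> (12.8,0) [heading=0, draw]
RT 45: heading 0 -> 315
RT 90: heading 315 -> 225
FD 12.9: (12.8,0) -> (3.678,-9.122) [heading=225, draw]
FD 14.2: (3.678,-9.122) -> (-6.363,-19.163) [heading=225, draw]
FD 14.4: (-6.363,-19.163) -> (-16.545,-29.345) [heading=225, draw]
FD 7.1: (-16.545,-29.345) -> (-21.565,-34.365) [heading=225, draw]
LT 45: heading 225 -> 270
PD: pen down
RT 180: heading 270 -> 90
Final: pos=(-21.565,-34.365), heading=90, 7 segment(s) drawn

Start position: (0, 0)
Final position: (-21.565, -34.365)
Distance = 40.571; >= 1e-6 -> NOT closed

Answer: no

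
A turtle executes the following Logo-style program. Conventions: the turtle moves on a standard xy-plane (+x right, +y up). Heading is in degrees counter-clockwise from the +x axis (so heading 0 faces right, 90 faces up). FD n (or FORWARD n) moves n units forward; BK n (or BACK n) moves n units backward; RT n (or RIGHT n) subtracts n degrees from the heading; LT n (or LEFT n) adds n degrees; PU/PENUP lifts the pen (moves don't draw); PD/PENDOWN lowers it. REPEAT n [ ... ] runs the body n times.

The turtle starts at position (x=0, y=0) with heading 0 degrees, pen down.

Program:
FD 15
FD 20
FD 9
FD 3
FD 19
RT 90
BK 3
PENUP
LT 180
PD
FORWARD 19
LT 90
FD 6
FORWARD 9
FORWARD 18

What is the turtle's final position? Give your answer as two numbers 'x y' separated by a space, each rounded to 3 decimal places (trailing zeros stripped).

Executing turtle program step by step:
Start: pos=(0,0), heading=0, pen down
FD 15: (0,0) -> (15,0) [heading=0, draw]
FD 20: (15,0) -> (35,0) [heading=0, draw]
FD 9: (35,0) -> (44,0) [heading=0, draw]
FD 3: (44,0) -> (47,0) [heading=0, draw]
FD 19: (47,0) -> (66,0) [heading=0, draw]
RT 90: heading 0 -> 270
BK 3: (66,0) -> (66,3) [heading=270, draw]
PU: pen up
LT 180: heading 270 -> 90
PD: pen down
FD 19: (66,3) -> (66,22) [heading=90, draw]
LT 90: heading 90 -> 180
FD 6: (66,22) -> (60,22) [heading=180, draw]
FD 9: (60,22) -> (51,22) [heading=180, draw]
FD 18: (51,22) -> (33,22) [heading=180, draw]
Final: pos=(33,22), heading=180, 10 segment(s) drawn

Answer: 33 22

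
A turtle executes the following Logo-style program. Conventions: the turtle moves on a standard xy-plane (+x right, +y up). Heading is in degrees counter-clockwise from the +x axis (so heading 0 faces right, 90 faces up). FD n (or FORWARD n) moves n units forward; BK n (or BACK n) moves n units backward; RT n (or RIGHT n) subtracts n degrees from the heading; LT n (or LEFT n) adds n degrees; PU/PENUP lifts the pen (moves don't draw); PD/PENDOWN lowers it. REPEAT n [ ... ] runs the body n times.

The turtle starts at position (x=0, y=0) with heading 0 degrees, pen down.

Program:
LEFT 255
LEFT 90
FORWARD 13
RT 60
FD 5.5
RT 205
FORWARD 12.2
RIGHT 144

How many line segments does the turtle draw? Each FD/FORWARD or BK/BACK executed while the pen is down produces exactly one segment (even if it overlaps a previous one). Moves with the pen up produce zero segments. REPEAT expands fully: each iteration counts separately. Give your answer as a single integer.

Answer: 3

Derivation:
Executing turtle program step by step:
Start: pos=(0,0), heading=0, pen down
LT 255: heading 0 -> 255
LT 90: heading 255 -> 345
FD 13: (0,0) -> (12.557,-3.365) [heading=345, draw]
RT 60: heading 345 -> 285
FD 5.5: (12.557,-3.365) -> (13.981,-8.677) [heading=285, draw]
RT 205: heading 285 -> 80
FD 12.2: (13.981,-8.677) -> (16.099,3.337) [heading=80, draw]
RT 144: heading 80 -> 296
Final: pos=(16.099,3.337), heading=296, 3 segment(s) drawn
Segments drawn: 3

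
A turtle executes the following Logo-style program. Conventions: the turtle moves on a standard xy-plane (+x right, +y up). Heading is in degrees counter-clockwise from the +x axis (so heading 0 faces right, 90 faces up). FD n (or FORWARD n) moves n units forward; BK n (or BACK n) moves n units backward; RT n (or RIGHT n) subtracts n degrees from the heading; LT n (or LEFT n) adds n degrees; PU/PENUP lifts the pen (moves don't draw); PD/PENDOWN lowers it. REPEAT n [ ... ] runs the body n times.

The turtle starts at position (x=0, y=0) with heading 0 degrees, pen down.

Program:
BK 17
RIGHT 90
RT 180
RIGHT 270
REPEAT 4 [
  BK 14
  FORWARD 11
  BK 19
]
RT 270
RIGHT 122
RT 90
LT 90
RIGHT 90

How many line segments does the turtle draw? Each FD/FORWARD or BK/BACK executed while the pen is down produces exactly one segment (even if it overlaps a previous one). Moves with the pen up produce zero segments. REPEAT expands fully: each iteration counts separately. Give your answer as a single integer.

Executing turtle program step by step:
Start: pos=(0,0), heading=0, pen down
BK 17: (0,0) -> (-17,0) [heading=0, draw]
RT 90: heading 0 -> 270
RT 180: heading 270 -> 90
RT 270: heading 90 -> 180
REPEAT 4 [
  -- iteration 1/4 --
  BK 14: (-17,0) -> (-3,0) [heading=180, draw]
  FD 11: (-3,0) -> (-14,0) [heading=180, draw]
  BK 19: (-14,0) -> (5,0) [heading=180, draw]
  -- iteration 2/4 --
  BK 14: (5,0) -> (19,0) [heading=180, draw]
  FD 11: (19,0) -> (8,0) [heading=180, draw]
  BK 19: (8,0) -> (27,0) [heading=180, draw]
  -- iteration 3/4 --
  BK 14: (27,0) -> (41,0) [heading=180, draw]
  FD 11: (41,0) -> (30,0) [heading=180, draw]
  BK 19: (30,0) -> (49,0) [heading=180, draw]
  -- iteration 4/4 --
  BK 14: (49,0) -> (63,0) [heading=180, draw]
  FD 11: (63,0) -> (52,0) [heading=180, draw]
  BK 19: (52,0) -> (71,0) [heading=180, draw]
]
RT 270: heading 180 -> 270
RT 122: heading 270 -> 148
RT 90: heading 148 -> 58
LT 90: heading 58 -> 148
RT 90: heading 148 -> 58
Final: pos=(71,0), heading=58, 13 segment(s) drawn
Segments drawn: 13

Answer: 13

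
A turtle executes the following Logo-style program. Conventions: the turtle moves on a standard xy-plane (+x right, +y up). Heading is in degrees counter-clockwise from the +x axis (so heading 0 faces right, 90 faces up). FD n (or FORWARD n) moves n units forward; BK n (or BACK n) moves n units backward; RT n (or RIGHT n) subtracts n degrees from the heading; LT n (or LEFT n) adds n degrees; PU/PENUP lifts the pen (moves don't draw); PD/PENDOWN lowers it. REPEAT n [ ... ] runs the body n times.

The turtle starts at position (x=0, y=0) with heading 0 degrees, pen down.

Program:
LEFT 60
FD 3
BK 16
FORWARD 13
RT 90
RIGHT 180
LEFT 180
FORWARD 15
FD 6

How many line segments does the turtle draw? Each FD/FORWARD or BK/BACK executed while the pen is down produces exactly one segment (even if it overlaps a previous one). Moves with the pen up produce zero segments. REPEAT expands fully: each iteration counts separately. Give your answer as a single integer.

Executing turtle program step by step:
Start: pos=(0,0), heading=0, pen down
LT 60: heading 0 -> 60
FD 3: (0,0) -> (1.5,2.598) [heading=60, draw]
BK 16: (1.5,2.598) -> (-6.5,-11.258) [heading=60, draw]
FD 13: (-6.5,-11.258) -> (0,0) [heading=60, draw]
RT 90: heading 60 -> 330
RT 180: heading 330 -> 150
LT 180: heading 150 -> 330
FD 15: (0,0) -> (12.99,-7.5) [heading=330, draw]
FD 6: (12.99,-7.5) -> (18.187,-10.5) [heading=330, draw]
Final: pos=(18.187,-10.5), heading=330, 5 segment(s) drawn
Segments drawn: 5

Answer: 5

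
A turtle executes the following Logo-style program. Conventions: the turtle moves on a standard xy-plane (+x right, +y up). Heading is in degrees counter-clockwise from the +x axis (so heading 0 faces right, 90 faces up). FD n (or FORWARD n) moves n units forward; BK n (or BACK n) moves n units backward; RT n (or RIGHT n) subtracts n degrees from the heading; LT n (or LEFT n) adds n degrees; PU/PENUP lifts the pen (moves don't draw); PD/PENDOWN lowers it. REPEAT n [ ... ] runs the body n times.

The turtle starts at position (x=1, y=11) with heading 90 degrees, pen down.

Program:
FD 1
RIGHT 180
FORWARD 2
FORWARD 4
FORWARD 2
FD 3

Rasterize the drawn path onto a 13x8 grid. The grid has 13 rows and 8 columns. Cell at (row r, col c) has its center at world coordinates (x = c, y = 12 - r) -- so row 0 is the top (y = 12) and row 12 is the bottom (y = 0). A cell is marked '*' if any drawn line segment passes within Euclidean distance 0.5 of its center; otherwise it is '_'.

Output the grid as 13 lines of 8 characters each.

Segment 0: (1,11) -> (1,12)
Segment 1: (1,12) -> (1,10)
Segment 2: (1,10) -> (1,6)
Segment 3: (1,6) -> (1,4)
Segment 4: (1,4) -> (1,1)

Answer: _*______
_*______
_*______
_*______
_*______
_*______
_*______
_*______
_*______
_*______
_*______
_*______
________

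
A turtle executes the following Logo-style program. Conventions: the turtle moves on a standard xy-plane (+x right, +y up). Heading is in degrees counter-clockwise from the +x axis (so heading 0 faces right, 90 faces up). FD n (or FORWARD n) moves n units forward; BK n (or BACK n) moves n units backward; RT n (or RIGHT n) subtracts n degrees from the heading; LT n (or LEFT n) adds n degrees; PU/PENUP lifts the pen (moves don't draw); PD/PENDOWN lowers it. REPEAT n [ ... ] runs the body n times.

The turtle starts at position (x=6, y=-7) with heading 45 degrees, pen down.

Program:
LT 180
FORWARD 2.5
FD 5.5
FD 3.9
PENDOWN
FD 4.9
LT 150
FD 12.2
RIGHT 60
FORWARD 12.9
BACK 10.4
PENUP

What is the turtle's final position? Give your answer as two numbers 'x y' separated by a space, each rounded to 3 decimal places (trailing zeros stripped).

Executing turtle program step by step:
Start: pos=(6,-7), heading=45, pen down
LT 180: heading 45 -> 225
FD 2.5: (6,-7) -> (4.232,-8.768) [heading=225, draw]
FD 5.5: (4.232,-8.768) -> (0.343,-12.657) [heading=225, draw]
FD 3.9: (0.343,-12.657) -> (-2.415,-15.415) [heading=225, draw]
PD: pen down
FD 4.9: (-2.415,-15.415) -> (-5.879,-18.879) [heading=225, draw]
LT 150: heading 225 -> 15
FD 12.2: (-5.879,-18.879) -> (5.905,-15.722) [heading=15, draw]
RT 60: heading 15 -> 315
FD 12.9: (5.905,-15.722) -> (15.027,-24.843) [heading=315, draw]
BK 10.4: (15.027,-24.843) -> (7.673,-17.49) [heading=315, draw]
PU: pen up
Final: pos=(7.673,-17.49), heading=315, 7 segment(s) drawn

Answer: 7.673 -17.49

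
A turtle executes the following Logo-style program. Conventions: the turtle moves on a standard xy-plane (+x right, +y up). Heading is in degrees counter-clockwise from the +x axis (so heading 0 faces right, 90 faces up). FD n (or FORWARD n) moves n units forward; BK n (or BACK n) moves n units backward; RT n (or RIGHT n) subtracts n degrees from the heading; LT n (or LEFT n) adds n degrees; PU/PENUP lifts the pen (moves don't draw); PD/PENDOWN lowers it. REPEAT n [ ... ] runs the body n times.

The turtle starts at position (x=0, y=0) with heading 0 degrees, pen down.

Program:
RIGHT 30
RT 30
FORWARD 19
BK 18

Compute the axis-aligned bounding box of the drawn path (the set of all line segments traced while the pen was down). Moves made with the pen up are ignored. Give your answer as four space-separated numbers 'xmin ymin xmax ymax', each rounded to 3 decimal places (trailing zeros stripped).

Executing turtle program step by step:
Start: pos=(0,0), heading=0, pen down
RT 30: heading 0 -> 330
RT 30: heading 330 -> 300
FD 19: (0,0) -> (9.5,-16.454) [heading=300, draw]
BK 18: (9.5,-16.454) -> (0.5,-0.866) [heading=300, draw]
Final: pos=(0.5,-0.866), heading=300, 2 segment(s) drawn

Segment endpoints: x in {0, 0.5, 9.5}, y in {-16.454, -0.866, 0}
xmin=0, ymin=-16.454, xmax=9.5, ymax=0

Answer: 0 -16.454 9.5 0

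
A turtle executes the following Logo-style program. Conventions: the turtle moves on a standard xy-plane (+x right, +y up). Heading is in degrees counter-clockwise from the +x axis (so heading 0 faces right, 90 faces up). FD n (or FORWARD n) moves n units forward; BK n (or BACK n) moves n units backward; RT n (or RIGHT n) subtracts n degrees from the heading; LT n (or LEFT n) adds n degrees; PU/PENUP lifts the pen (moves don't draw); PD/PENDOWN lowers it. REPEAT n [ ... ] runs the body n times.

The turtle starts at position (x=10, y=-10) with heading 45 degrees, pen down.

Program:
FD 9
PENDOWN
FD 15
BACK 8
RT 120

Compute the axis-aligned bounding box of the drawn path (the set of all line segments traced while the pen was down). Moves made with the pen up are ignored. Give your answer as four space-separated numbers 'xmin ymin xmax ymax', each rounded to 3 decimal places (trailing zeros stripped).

Answer: 10 -10 26.971 6.971

Derivation:
Executing turtle program step by step:
Start: pos=(10,-10), heading=45, pen down
FD 9: (10,-10) -> (16.364,-3.636) [heading=45, draw]
PD: pen down
FD 15: (16.364,-3.636) -> (26.971,6.971) [heading=45, draw]
BK 8: (26.971,6.971) -> (21.314,1.314) [heading=45, draw]
RT 120: heading 45 -> 285
Final: pos=(21.314,1.314), heading=285, 3 segment(s) drawn

Segment endpoints: x in {10, 16.364, 21.314, 26.971}, y in {-10, -3.636, 1.314, 6.971}
xmin=10, ymin=-10, xmax=26.971, ymax=6.971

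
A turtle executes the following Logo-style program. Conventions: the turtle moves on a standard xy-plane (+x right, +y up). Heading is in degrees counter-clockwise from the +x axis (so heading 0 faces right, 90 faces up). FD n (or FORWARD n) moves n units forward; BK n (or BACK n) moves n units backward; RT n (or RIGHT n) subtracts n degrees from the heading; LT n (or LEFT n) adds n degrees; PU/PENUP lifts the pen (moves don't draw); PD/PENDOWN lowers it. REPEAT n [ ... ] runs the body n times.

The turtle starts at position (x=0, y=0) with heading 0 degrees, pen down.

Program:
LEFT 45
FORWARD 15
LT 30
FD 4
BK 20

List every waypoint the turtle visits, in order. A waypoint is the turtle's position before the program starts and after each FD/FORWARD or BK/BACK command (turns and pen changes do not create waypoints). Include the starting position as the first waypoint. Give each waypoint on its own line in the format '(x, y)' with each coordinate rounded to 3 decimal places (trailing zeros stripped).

Executing turtle program step by step:
Start: pos=(0,0), heading=0, pen down
LT 45: heading 0 -> 45
FD 15: (0,0) -> (10.607,10.607) [heading=45, draw]
LT 30: heading 45 -> 75
FD 4: (10.607,10.607) -> (11.642,14.47) [heading=75, draw]
BK 20: (11.642,14.47) -> (6.465,-4.848) [heading=75, draw]
Final: pos=(6.465,-4.848), heading=75, 3 segment(s) drawn
Waypoints (4 total):
(0, 0)
(10.607, 10.607)
(11.642, 14.47)
(6.465, -4.848)

Answer: (0, 0)
(10.607, 10.607)
(11.642, 14.47)
(6.465, -4.848)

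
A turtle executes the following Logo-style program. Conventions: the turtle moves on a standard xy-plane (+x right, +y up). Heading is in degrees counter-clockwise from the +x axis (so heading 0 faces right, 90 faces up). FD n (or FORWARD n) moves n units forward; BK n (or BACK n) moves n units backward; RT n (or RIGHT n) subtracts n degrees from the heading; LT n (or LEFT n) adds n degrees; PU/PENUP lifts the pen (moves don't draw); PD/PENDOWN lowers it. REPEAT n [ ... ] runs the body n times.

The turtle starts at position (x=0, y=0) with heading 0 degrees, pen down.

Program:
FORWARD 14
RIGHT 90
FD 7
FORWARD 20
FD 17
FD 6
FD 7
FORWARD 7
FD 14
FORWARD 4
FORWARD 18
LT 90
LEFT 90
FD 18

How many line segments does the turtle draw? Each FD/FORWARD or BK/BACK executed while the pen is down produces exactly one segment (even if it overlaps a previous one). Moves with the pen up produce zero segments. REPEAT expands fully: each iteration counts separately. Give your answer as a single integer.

Answer: 11

Derivation:
Executing turtle program step by step:
Start: pos=(0,0), heading=0, pen down
FD 14: (0,0) -> (14,0) [heading=0, draw]
RT 90: heading 0 -> 270
FD 7: (14,0) -> (14,-7) [heading=270, draw]
FD 20: (14,-7) -> (14,-27) [heading=270, draw]
FD 17: (14,-27) -> (14,-44) [heading=270, draw]
FD 6: (14,-44) -> (14,-50) [heading=270, draw]
FD 7: (14,-50) -> (14,-57) [heading=270, draw]
FD 7: (14,-57) -> (14,-64) [heading=270, draw]
FD 14: (14,-64) -> (14,-78) [heading=270, draw]
FD 4: (14,-78) -> (14,-82) [heading=270, draw]
FD 18: (14,-82) -> (14,-100) [heading=270, draw]
LT 90: heading 270 -> 0
LT 90: heading 0 -> 90
FD 18: (14,-100) -> (14,-82) [heading=90, draw]
Final: pos=(14,-82), heading=90, 11 segment(s) drawn
Segments drawn: 11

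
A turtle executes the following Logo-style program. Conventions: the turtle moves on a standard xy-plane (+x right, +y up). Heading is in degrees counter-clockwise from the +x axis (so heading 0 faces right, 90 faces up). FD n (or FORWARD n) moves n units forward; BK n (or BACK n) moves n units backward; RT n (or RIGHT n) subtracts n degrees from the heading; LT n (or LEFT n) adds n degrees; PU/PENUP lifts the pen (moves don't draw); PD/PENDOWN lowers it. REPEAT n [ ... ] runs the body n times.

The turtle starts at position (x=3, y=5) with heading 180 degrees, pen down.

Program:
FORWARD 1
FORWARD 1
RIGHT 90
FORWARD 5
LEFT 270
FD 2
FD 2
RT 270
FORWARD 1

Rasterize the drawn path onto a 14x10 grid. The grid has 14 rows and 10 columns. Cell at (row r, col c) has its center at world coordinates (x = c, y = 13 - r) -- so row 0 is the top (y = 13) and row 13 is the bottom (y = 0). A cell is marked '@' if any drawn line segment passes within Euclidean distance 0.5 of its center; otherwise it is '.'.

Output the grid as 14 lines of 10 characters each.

Answer: ..........
..........
.....@....
.@@@@@....
.@........
.@........
.@........
.@........
.@@@......
..........
..........
..........
..........
..........

Derivation:
Segment 0: (3,5) -> (2,5)
Segment 1: (2,5) -> (1,5)
Segment 2: (1,5) -> (1,10)
Segment 3: (1,10) -> (3,10)
Segment 4: (3,10) -> (5,10)
Segment 5: (5,10) -> (5,11)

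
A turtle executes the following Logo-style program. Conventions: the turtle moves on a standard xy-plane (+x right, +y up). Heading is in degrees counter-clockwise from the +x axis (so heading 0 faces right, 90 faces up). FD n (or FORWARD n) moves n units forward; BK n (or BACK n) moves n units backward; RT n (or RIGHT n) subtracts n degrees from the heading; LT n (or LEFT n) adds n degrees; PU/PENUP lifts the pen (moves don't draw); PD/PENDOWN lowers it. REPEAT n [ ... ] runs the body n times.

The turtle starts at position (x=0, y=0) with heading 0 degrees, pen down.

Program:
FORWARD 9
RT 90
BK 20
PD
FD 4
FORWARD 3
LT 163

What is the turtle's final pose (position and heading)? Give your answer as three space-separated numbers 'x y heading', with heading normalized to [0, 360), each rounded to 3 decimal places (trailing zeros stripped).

Executing turtle program step by step:
Start: pos=(0,0), heading=0, pen down
FD 9: (0,0) -> (9,0) [heading=0, draw]
RT 90: heading 0 -> 270
BK 20: (9,0) -> (9,20) [heading=270, draw]
PD: pen down
FD 4: (9,20) -> (9,16) [heading=270, draw]
FD 3: (9,16) -> (9,13) [heading=270, draw]
LT 163: heading 270 -> 73
Final: pos=(9,13), heading=73, 4 segment(s) drawn

Answer: 9 13 73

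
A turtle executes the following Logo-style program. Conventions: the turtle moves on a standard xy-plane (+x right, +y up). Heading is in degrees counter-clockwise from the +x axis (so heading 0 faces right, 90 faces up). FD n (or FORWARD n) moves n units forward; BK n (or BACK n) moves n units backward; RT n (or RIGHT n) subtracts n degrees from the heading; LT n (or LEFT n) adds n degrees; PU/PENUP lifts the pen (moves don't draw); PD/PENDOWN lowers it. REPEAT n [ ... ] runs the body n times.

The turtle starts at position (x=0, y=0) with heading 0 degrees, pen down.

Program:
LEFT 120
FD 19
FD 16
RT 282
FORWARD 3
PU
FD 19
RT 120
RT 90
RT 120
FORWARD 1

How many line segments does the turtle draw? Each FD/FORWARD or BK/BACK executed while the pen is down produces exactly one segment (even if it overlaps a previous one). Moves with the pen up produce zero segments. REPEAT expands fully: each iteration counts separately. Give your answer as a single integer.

Answer: 3

Derivation:
Executing turtle program step by step:
Start: pos=(0,0), heading=0, pen down
LT 120: heading 0 -> 120
FD 19: (0,0) -> (-9.5,16.454) [heading=120, draw]
FD 16: (-9.5,16.454) -> (-17.5,30.311) [heading=120, draw]
RT 282: heading 120 -> 198
FD 3: (-17.5,30.311) -> (-20.353,29.384) [heading=198, draw]
PU: pen up
FD 19: (-20.353,29.384) -> (-38.423,23.513) [heading=198, move]
RT 120: heading 198 -> 78
RT 90: heading 78 -> 348
RT 120: heading 348 -> 228
FD 1: (-38.423,23.513) -> (-39.092,22.769) [heading=228, move]
Final: pos=(-39.092,22.769), heading=228, 3 segment(s) drawn
Segments drawn: 3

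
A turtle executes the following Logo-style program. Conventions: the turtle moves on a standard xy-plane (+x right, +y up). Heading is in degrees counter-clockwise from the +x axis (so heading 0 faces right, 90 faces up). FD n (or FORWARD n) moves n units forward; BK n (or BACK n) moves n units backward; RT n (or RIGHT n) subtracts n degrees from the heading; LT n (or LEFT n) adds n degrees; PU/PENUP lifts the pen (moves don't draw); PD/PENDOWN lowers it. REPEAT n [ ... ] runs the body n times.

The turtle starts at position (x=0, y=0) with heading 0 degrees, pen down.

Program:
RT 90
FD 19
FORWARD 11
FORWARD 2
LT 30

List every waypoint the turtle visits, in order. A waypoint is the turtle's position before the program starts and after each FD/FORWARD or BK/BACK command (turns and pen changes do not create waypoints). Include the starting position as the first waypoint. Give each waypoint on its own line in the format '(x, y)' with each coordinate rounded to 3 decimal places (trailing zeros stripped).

Executing turtle program step by step:
Start: pos=(0,0), heading=0, pen down
RT 90: heading 0 -> 270
FD 19: (0,0) -> (0,-19) [heading=270, draw]
FD 11: (0,-19) -> (0,-30) [heading=270, draw]
FD 2: (0,-30) -> (0,-32) [heading=270, draw]
LT 30: heading 270 -> 300
Final: pos=(0,-32), heading=300, 3 segment(s) drawn
Waypoints (4 total):
(0, 0)
(0, -19)
(0, -30)
(0, -32)

Answer: (0, 0)
(0, -19)
(0, -30)
(0, -32)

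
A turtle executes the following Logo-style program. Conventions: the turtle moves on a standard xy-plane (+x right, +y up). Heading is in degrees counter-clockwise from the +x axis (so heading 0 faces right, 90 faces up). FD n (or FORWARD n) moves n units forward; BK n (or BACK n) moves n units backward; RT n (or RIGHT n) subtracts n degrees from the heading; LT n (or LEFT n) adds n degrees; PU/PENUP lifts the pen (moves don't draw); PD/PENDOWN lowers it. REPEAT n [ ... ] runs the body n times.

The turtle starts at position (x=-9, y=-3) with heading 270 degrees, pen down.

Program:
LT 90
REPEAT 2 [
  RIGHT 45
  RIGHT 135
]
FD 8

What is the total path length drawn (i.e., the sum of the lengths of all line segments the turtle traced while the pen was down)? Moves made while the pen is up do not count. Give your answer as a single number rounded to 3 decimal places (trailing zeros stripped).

Answer: 8

Derivation:
Executing turtle program step by step:
Start: pos=(-9,-3), heading=270, pen down
LT 90: heading 270 -> 0
REPEAT 2 [
  -- iteration 1/2 --
  RT 45: heading 0 -> 315
  RT 135: heading 315 -> 180
  -- iteration 2/2 --
  RT 45: heading 180 -> 135
  RT 135: heading 135 -> 0
]
FD 8: (-9,-3) -> (-1,-3) [heading=0, draw]
Final: pos=(-1,-3), heading=0, 1 segment(s) drawn

Segment lengths:
  seg 1: (-9,-3) -> (-1,-3), length = 8
Total = 8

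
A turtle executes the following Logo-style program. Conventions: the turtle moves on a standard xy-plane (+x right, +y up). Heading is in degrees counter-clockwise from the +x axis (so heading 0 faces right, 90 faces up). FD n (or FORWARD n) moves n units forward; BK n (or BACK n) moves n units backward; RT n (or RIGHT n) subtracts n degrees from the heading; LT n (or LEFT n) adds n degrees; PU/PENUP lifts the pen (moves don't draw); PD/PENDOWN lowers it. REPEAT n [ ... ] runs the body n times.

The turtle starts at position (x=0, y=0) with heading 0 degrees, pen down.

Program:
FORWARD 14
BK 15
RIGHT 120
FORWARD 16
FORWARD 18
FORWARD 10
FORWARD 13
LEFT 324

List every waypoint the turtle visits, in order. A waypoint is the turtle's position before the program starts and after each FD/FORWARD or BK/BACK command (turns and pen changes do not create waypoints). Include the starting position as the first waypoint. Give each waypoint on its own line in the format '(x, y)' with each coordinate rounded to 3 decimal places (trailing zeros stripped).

Answer: (0, 0)
(14, 0)
(-1, 0)
(-9, -13.856)
(-18, -29.445)
(-23, -38.105)
(-29.5, -49.363)

Derivation:
Executing turtle program step by step:
Start: pos=(0,0), heading=0, pen down
FD 14: (0,0) -> (14,0) [heading=0, draw]
BK 15: (14,0) -> (-1,0) [heading=0, draw]
RT 120: heading 0 -> 240
FD 16: (-1,0) -> (-9,-13.856) [heading=240, draw]
FD 18: (-9,-13.856) -> (-18,-29.445) [heading=240, draw]
FD 10: (-18,-29.445) -> (-23,-38.105) [heading=240, draw]
FD 13: (-23,-38.105) -> (-29.5,-49.363) [heading=240, draw]
LT 324: heading 240 -> 204
Final: pos=(-29.5,-49.363), heading=204, 6 segment(s) drawn
Waypoints (7 total):
(0, 0)
(14, 0)
(-1, 0)
(-9, -13.856)
(-18, -29.445)
(-23, -38.105)
(-29.5, -49.363)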